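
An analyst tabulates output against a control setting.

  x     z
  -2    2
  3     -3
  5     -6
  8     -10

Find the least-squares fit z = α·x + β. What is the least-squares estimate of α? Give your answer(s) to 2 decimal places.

α = -1.20

Setting ∂/∂α … = 0 gives: 102·α + 14·β = -123;  14·α + 4·β = -17.
(Σx·x = 102, Σx = 14, Σ1 = 4, Σx·z = -123, Σz = -17.)
Eliminating β: 4·(row 1) − 14·(row 2) gives 212·α = 4·(-123) − 14·(-17) = -254, so α = -127/106.
Then β = ((-17) − 14·(-127/106))/4 = -3/53.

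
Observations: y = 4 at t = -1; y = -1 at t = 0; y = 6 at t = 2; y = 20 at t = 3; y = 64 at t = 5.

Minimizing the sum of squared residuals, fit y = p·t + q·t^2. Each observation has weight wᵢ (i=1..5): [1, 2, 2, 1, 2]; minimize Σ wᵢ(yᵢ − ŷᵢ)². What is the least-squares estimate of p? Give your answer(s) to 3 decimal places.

p = -2.679

With design matrix A, AᵀWA = [[68, 292]; [292, 1364]] and AᵀWy = [720, 3432]ᵀ.
Determinant 68·1364 − 292² = 7488.
p = (720·1364 − 292·3432)/7488 = -209/78; q = (68·3432 − 292·720)/7488 = 241/78.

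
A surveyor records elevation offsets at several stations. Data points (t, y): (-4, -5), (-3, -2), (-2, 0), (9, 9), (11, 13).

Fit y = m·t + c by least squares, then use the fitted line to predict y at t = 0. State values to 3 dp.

ŷ = 0.691

Entries of XᵀX: Σt·t = 231, Σt = 11, Σ1 = 5.
Right-hand side: Σt·y = 250, Σy = 15.
So XᵀX·[m, c]ᵀ = Xᵀy: [[231, 11]; [11, 5]]·[m, c]ᵀ = [250, 15]ᵀ.
Δ = 231·5 − 11² = 1034.
m = (250·5 − 11·15)/1034 = 1085/1034; c = (231·15 − 11·250)/1034 = 65/94.
At t = 0: ŷ = (1085/1034)·(0) + (65/94)·(1) = 65/94.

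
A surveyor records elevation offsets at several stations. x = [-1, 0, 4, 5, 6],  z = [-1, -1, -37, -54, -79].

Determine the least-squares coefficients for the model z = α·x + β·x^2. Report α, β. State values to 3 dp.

α = -0.997, β = -2.013

Entries of AᵀA: Σx·x = 78, Σx·x^2 = 404, Σx^2·x^2 = 2178.
For Aᵀz: Σx·z = -891, Σx^2·z = -4787.
AᵀA·[α, β]ᵀ = Aᵀz becomes [[78, 404]; [404, 2178]]·[α, β]ᵀ = [-891, -4787]ᵀ.
Eliminating β: 2178·(row 1) − 404·(row 2) gives 6668·α = 2178·(-891) − 404·(-4787) = -6650, so α = -3325/3334.
Then β = ((-4787) − 404·(-3325/3334))/2178 = -6711/3334.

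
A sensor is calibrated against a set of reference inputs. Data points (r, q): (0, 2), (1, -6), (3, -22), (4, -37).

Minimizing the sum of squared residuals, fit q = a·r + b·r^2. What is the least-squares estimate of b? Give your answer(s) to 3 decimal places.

Normal-equation sums: Σr·r = 26, Σr·r^2 = 92, Σr^2·r^2 = 338.
And Σr·q = -220, Σr^2·q = -796.
AᵀA·[a, b]ᵀ = Aᵀq becomes [[26, 92]; [92, 338]]·[a, b]ᵀ = [-220, -796]ᵀ.
det = 26·338 − 92² = 324.
a = ((-220)·338 − 92·(-796))/324 = -94/27; b = (26·(-796) − 92·(-220))/324 = -38/27.

b = -1.407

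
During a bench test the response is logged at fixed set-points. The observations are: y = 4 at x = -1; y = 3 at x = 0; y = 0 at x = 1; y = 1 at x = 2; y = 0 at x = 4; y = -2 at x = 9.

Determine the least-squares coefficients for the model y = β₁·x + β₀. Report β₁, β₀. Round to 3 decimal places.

β₁ = -0.534, β₀ = 2.336

Normal-equation sums: Σx·x = 103, Σx = 15, Σ1 = 6.
For Mᵀy: Σx·y = -20, Σy = 6.
Normal equations: [[103, 15]; [15, 6]]·[β₁, β₀]ᵀ = [-20, 6]ᵀ.
Determinant 103·6 − 15² = 393.
β₁ = ((-20)·6 − 15·6)/393 = -70/131; β₀ = (103·6 − 15·(-20))/393 = 306/131.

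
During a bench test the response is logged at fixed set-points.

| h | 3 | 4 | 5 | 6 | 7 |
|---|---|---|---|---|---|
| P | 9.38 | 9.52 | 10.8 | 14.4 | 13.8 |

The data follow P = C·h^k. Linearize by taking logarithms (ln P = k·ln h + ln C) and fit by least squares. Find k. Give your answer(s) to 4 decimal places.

k = 0.5504

Let Y = ln P. Fitting Y = k·ln h + ln C by least squares:
Σln h = 7.8320, Σ(ln h)² = 12.7160, Σln P = 12.1634, Σln h·ln P = 19.2993.
Equations: 12.7160·k + 7.8320·ln C = 19.2993;  7.8320·k + 5·ln C = 12.1634.
Δ = 12.7160·5 − (7.8320)² = 2.2397; k = (19.2993·5 − 7.8320·12.1634)/2.2397 = 0.55035, ln C = (12.7160·12.1634 − 7.8320·19.2993)/2.2397 = 1.57061.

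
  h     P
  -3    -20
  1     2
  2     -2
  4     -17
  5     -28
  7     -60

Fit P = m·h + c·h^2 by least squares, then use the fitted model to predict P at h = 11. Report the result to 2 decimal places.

From the data, Σh·h = 104, Σh·h^2 = 514, Σh^2·h^2 = 3380.
Moment sums: Σh·P = -570, Σh^2·P = -4098.
So AᵀA·[m, c]ᵀ = AᵀP: [[104, 514]; [514, 3380]]·[m, c]ᵀ = [-570, -4098]ᵀ.
Eliminating c: 3380·(row 1) − 514·(row 2) gives 87324·m = 3380·(-570) − 514·(-4098) = 179772, so m = 14981/7277.
Then c = ((-4098) − 514·(14981/7277))/3380 = -11101/7277.
At h = 11: P̂ = (14981/7277)·(11) + (-11101/7277)·(121) = -1178430/7277.

P̂ = -161.94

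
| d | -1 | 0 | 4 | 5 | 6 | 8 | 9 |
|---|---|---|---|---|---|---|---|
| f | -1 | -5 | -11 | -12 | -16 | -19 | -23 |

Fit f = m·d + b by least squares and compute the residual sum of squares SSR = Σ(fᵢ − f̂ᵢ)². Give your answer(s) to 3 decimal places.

Forming XᵀX = [[223, 31]; [31, 7]] and Xᵀf = [-558, -87]ᵀ gives XᵀX·[m, b]ᵀ = Xᵀf.
Eliminating b: 7·(row 1) − 31·(row 2) gives 600·m = 7·(-558) − 31·(-87) = -1209, so m = -403/200.
Then b = ((-87) − 31·(-403/200))/7 = -701/200.
Residuals: 49/100, -299/200, 113/200, 79/50, -81/200, 5/8, -34/25; SSR = 1539/200.

SSR = 7.695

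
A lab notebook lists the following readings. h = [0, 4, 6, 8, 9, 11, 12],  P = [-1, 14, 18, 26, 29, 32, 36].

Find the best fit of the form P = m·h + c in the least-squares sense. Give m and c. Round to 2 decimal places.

m = 3.02, c = 0.41

From the data, Σh·h = 462, Σh = 50, Σ1 = 7.
And Σh·P = 1417, ΣP = 154.
Eliminating c: 7·(row 1) − 50·(row 2) gives 734·m = 7·1417 − 50·154 = 2219, so m = 2219/734.
Then c = (154 − 50·(2219/734))/7 = 149/367.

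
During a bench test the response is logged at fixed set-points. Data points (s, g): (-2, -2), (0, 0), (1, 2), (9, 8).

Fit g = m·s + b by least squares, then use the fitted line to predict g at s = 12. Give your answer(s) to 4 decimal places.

AᵀA·[m, b]ᵀ = Aᵀg reads: 86·m + 8·b = 78;  8·m + 4·b = 8.
Determinant 86·4 − 8² = 280.
m = (78·4 − 8·8)/280 = 31/35; b = (86·8 − 8·78)/280 = 8/35.
At s = 12: ĝ = (31/35)·(12) + (8/35)·(1) = 76/7.

ĝ = 10.8571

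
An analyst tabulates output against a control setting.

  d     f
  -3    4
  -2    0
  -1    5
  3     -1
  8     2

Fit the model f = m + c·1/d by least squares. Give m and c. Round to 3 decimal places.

From the data, Σ1 = 5, Σ1/d = -11/8, Σ1/d·1/d = 857/576.
And Σf = 10, Σ1/d·f = -77/12.
Determinant 5·(857/576) − (-11/8)² = 799/144.
m = (10·(857/576) − (-11/8)·(-77/12))/(799/144) = 872/799; c = (5·(-77/12) − (-11/8)·10)/(799/144) = -2640/799.

m = 1.091, c = -3.304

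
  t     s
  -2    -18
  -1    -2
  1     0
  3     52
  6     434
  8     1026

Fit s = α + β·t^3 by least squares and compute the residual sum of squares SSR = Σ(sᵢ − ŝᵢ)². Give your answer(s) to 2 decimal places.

The normal system MᵀM·[α, β]ᵀ = Mᵀs is [[6, 747]; [747, 309595]]·[α, β]ᵀ = [1492, 620606]ᵀ.
Δ = 6·309595 − 747² = 1299561.
α = (1492·309595 − 747·620606)/1299561 = -1676942/1299561; β = (6·620606 − 747·1492)/1299561 = 869704/433187.
Residuals: -842260/1299561, 1686932/1299561, -932170/1299561, -1191910/1299561, 2118224/1299561, -838816/1299561; SSR = 8491496/1299561.

SSR = 6.53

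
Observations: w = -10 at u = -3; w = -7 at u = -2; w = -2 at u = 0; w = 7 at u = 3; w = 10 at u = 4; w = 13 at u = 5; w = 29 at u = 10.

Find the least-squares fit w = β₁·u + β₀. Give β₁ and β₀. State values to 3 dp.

β₁ = 2.981, β₀ = -1.526

The normal equations are: 163·β₁ + 17·β₀ = 460;  17·β₁ + 7·β₀ = 40.
Δ = 163·7 − 17² = 852.
β₁ = (460·7 − 17·40)/852 = 635/213; β₀ = (163·40 − 17·460)/852 = -325/213.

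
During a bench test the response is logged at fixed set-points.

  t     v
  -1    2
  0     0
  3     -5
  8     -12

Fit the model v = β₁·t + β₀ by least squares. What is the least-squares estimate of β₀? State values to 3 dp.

β₀ = 0.102

With design matrix X, XᵀX = [[74, 10]; [10, 4]] and Xᵀv = [-113, -15]ᵀ.
Eliminating β₀: 4·(row 1) − 10·(row 2) gives 196·β₁ = 4·(-113) − 10·(-15) = -302, so β₁ = -151/98.
Then β₀ = ((-15) − 10·(-151/98))/4 = 5/49.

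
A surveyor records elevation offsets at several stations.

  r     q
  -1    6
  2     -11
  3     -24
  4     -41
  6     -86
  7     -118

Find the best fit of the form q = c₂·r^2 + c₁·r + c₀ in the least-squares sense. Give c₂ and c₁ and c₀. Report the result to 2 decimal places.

c₂ = -1.99, c₁ = -3.40, c₀ = 4.33

The normal system XᵀX·[c₂, c₁, c₀]ᵀ = Xᵀq is [[4051, 657, 115]; [657, 115, 21]; [115, 21, 6]]·[c₂, c₁, c₀]ᵀ = [-9788, -1606, -274]ᵀ.
Solving the 3×3 system (Gaussian elimination) gives c₂ = -70789/35620, c₁ = -121213/35620, c₀ = 2969/685.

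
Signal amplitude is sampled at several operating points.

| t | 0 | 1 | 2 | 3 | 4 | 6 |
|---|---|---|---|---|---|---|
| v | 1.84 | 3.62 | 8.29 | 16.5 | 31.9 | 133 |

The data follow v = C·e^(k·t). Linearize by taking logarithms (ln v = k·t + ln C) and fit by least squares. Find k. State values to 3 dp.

k = 0.715

With ln vᵢ as the transformed response and tᵢ as the regressor:
AᵀA = [[66.0000, 16.0000]; [16.0000, 6]], rhs = [57.1192, 15.1676]ᵀ  (here Σt = 16.0000, Σ(t)² = 66.0000, Σln v = 15.1676, Σt·ln v = 57.1192).
Δ = 66.0000·6 − (16.0000)² = 140.0000; k = (57.1192·6 − 16.0000·15.1676)/140.0000 = 0.71452, ln C = (66.0000·15.1676 − 16.0000·57.1192)/140.0000 = 0.62254.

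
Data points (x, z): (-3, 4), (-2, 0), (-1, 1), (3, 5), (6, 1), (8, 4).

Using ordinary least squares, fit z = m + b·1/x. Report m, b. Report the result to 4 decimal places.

Entries of MᵀM: Σ1 = 6, Σ1/x = -29/24, Σ1/x·1/x = 97/64.
And Σz = 15, Σ1/x·z = 0.
MᵀM·[m, b]ᵀ = Mᵀz becomes [[6, -29/24]; [-29/24, 97/64]]·[m, b]ᵀ = [15, 0]ᵀ.
Determinant 6·(97/64) − (-29/24)² = 4397/576.
m = (15·(97/64) − (-29/24)·0)/(4397/576) = 13095/4397; b = (6·0 − (-29/24)·15)/(4397/576) = 10440/4397.

m = 2.9782, b = 2.3743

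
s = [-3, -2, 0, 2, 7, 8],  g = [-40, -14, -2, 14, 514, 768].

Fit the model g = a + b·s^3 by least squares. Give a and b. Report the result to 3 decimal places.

a = -0.397, b = 1.500

With design matrix X, XᵀX = [[6, 828]; [828, 380650]] and Xᵀg = [1240, 570822]ᵀ.
Δ = 6·380650 − 828² = 1598316.
a = (1240·380650 − 828·570822)/1598316 = -6898/17373; b = (6·570822 − 828·1240)/1598316 = 199851/133193.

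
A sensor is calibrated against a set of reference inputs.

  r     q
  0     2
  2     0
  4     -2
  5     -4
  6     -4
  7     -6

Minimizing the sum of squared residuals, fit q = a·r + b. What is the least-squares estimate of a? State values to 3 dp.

a = -1.118

Entries of MᵀM: Σr·r = 130, Σr = 24, Σ1 = 6.
Moment sums: Σr·q = -94, Σq = -14.
Normal equations: [[130, 24]; [24, 6]]·[a, b]ᵀ = [-94, -14]ᵀ.
Determinant 130·6 − 24² = 204.
a = ((-94)·6 − 24·(-14))/204 = -19/17; b = (130·(-14) − 24·(-94))/204 = 109/51.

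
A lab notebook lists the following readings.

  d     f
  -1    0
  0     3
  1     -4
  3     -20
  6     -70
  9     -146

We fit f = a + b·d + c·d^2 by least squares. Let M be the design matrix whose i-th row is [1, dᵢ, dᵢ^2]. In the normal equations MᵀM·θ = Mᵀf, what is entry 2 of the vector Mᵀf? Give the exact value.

-1798

Entry 2 ↔ basis d, so (Mᵀf)_{2} = Σᵢ (d)·fᵢ = (-1)·(0) + (0)·(3) + (1)·(-4) + (3)·(-20) + (6)·(-70) + (9)·(-146) = -1798.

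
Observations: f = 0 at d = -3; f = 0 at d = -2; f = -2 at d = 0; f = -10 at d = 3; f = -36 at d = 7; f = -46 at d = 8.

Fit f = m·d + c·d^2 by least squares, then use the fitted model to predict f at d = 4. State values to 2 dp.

f̂ = -14.45

From the data, Σd·d = 135, Σd·d^2 = 847, Σd^2·d^2 = 6675.
For Aᵀf: Σd·f = -650, Σd^2·f = -4798.
Δ = 135·6675 − 847² = 183716.
m = ((-650)·6675 − 847·(-4798))/183716 = -68711/45929; c = (135·(-4798) − 847·(-650))/183716 = -24295/45929.
At d = 4: f̂ = (-68711/45929)·(4) + (-24295/45929)·(16) = -663564/45929.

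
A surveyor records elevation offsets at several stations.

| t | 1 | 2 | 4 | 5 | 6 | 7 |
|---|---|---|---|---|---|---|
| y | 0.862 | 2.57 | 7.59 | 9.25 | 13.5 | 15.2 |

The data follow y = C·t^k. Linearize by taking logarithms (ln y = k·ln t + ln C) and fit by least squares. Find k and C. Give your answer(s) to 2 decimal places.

Taking logs, ln y = k·ln t + ln C, so regress ln y on ln t.
AᵀA = [[11.9895, 7.4265]; [7.4265, 6]], rhs = [17.0032, 10.3708]ᵀ  (here Σln t = 7.4265, Σ(ln t)² = 11.9895, Σln y = 10.3708, Σln t·ln y = 17.0032).
Solving (det = 16.7835): k = 1.48955, ln C = -0.11522, so C = exp(-0.11522) = 0.89117.

k = 1.49, C = 0.89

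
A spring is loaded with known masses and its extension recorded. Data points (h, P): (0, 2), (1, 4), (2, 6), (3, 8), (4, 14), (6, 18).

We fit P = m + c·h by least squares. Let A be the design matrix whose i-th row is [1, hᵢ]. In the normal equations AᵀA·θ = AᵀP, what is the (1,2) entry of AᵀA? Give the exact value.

16

Row 1 ↔ basis 1, column 2 ↔ basis h, so (AᵀA)_{1,2} = Σᵢ h = (1)·(0) + (1)·(1) + (1)·(2) + (1)·(3) + (1)·(4) + (1)·(6) = 16.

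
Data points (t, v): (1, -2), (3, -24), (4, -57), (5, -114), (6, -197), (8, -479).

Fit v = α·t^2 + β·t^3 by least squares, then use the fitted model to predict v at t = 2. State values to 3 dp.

Setting ∂/∂α … = 0 gives: 6355·α + 44937·β = -41728;  44937·α + 329251·β = -306348.
(Σt^2·t^2 = 6355, Σt^2·t^3 = 44937, Σt^3·t^3 = 329251, Σt^2·v = -41728, Σt^3·v = -306348.)
Eliminating β: 329251·(row 1) − 44937·(row 2) gives 73056136·α = 329251·(-41728) − 44937·(-306348) = 27374348, so α = 6843587/18264034.
Then β = ((-306348) − 44937·(6843587/18264034))/329251 = -17927601/18264034.
At t = 2: v̂ = (6843587/18264034)·(4) + (-17927601/18264034)·(8) = -58023230/9132017.

v̂ = -6.354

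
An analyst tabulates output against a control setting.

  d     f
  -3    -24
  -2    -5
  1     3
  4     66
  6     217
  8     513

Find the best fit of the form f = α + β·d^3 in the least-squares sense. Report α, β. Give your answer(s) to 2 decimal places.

Sums needed: Σ1 = 6, Σd^3 = 758, Σd^3·d^3 = 313690.
Right-hand side: Σf = 770, Σd^3·f = 314443.
Eliminating β: 313690·(row 1) − 758·(row 2) gives 1307576·α = 313690·770 − 758·314443 = 3193506, so α = 1596753/653788.
Then β = (314443 − 758·(1596753/653788))/313690 = 651499/653788.

α = 2.44, β = 1.00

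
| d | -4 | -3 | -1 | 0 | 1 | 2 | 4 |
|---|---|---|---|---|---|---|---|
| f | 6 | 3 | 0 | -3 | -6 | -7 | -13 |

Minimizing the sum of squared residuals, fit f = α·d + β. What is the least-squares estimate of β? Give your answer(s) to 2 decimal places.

β = -3.19

Forming AᵀA = [[47, -1]; [-1, 7]] and Aᵀf = [-105, -20]ᵀ gives AᵀA·[α, β]ᵀ = Aᵀf.
det = 47·7 − (-1)² = 328.
α = ((-105)·7 − (-1)·(-20))/328 = -755/328; β = (47·(-20) − (-1)·(-105))/328 = -1045/328.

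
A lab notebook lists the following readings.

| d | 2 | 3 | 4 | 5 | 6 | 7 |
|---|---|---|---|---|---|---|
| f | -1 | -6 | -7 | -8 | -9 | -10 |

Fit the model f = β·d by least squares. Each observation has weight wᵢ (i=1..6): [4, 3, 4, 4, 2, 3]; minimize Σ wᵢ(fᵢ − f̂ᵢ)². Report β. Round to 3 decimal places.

AᵀWA·[β]ᵀ = AᵀWf reads: 426·β = -652.
β = (-652)/426 = -1.53052.

β = -1.531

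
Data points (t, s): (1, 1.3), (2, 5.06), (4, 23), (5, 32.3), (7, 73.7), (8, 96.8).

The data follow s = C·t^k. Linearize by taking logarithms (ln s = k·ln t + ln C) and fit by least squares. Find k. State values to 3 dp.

k = 2.076

Linearized form: ln s = k·ln t + ln C. From the 6 transformed points,
AᵀA = [[13.1032, 7.7142]; [7.7142, 6]], rhs = [28.9394, 17.3669]ᵀ  (here Σln t = 7.7142, Σ(ln t)² = 13.1032, Σln s = 17.3669, Σln t·ln s = 28.9394).
Δ = 13.1032·6 − (7.7142)² = 19.1098; k = (28.9394·6 − 7.7142·17.3669)/19.1098 = 2.07558, ln C = (13.1032·17.3669 − 7.7142·28.9394)/19.1098 = 0.22590.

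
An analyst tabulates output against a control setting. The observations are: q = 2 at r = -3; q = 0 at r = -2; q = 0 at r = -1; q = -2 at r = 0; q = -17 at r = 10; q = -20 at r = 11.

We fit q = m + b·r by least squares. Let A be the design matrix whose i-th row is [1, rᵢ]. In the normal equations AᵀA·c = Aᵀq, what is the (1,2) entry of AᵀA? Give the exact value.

15

Row 1 ↔ basis 1, column 2 ↔ basis r, so (AᵀA)_{1,2} = Σᵢ r = (1)·(-3) + (1)·(-2) + (1)·(-1) + (1)·(0) + (1)·(10) + (1)·(11) = 15.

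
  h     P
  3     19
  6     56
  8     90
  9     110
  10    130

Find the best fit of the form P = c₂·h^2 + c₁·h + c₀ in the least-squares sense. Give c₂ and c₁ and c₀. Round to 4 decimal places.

The normal equations are: 22034·c₂ + 2484·c₁ + 290·c₀ = 29857;  2484·c₂ + 290·c₁ + 36·c₀ = 3403;  290·c₂ + 36·c₁ + 5·c₀ = 405.
Row-reducing yields c₂ = 739/858, c₁ = 1355/286, c₀ = -1316/429.

c₂ = 0.8613, c₁ = 4.7378, c₀ = -3.0676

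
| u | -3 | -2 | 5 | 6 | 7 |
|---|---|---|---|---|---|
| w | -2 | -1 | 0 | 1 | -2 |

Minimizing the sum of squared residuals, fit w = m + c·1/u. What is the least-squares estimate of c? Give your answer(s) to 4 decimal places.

c = 1.8411

MᵀM·[m, c]ᵀ = Mᵀw reads: 5·m + (-34/105)·c = -4;  (-34/105)·m + (9907/22050)·c = 22/21.
Eliminating c: (9907/22050)·(row 1) − (-34/105)·(row 2) gives (5247/2450)·m = (9907/22050)·(-4) − (-34/105)·(22/21) = -1786/1225, so m = -3572/5247.
Then c = ((22/21) − (-34/105)·(-3572/5247))/(9907/22050) = 3220/1749.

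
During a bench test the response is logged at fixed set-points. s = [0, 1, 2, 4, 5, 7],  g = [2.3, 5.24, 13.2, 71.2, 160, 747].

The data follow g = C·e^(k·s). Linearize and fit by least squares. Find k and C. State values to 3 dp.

Let Y = ln g. Fitting Y = k·s + ln C by least squares:
Σs = 19.0000, Σ(s)² = 95.0000, Σln g = 21.0262, Σs·ln g = 95.5671.
Equations: 95.0000·k + 19.0000·ln C = 95.5671;  19.0000·k + 6·ln C = 21.0262.
Δ = 95.0000·6 − (19.0000)² = 209.0000; k = (95.5671·6 − 19.0000·21.0262)/209.0000 = 0.83208, ln C = (95.0000·21.0262 − 19.0000·95.5671)/209.0000 = 0.86944, so C = exp(0.86944) = 2.38558.

k = 0.832, C = 2.386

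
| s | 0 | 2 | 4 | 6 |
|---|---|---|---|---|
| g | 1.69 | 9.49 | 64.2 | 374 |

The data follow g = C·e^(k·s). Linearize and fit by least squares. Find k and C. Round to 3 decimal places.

k = 0.906, C = 1.647

Linearized form: ln g = k·s + ln C. From the 4 transformed points,
Σs = 12.0000, Σ(s)² = 56.0000, Σln g = 12.8612, Σs·ln g = 56.6940.
Normal system: [[56.0000, 12.0000]; [12.0000, 4]]·[k, ln C]ᵀ = [56.6940, 12.8612]ᵀ.
Slope k = (n·Σs·ln g − Σs·Σln g)/(n·Σ(s)² − (Σs)²) = (4·56.6940 − 12.0000·12.8612)/80.0000 = 0.90552; ln C = (Σln g − k·Σs)/n = 0.49875, so C = exp(0.49875) = 1.64667.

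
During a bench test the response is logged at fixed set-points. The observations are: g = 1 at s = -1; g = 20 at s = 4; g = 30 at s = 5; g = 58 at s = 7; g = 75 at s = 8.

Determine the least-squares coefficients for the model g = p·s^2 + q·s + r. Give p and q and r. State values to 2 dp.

p = 1.12, q = 0.41, r = 0.30

With design matrix M, MᵀM = [[7379, 1043, 155]; [1043, 155, 23]; [155, 23, 5]] and Mᵀg = [8713, 1235, 184]ᵀ.
Row-reducing yields p = 2063/1848, q = 23/56, r = 281/924.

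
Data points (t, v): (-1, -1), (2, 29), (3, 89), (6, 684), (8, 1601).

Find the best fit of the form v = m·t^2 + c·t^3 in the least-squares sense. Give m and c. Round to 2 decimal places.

The normal system AᵀA·[m, c]ᵀ = Aᵀv is [[5490, 40818]; [40818, 309594]]·[m, c]ᵀ = [128004, 970092]ᵀ.
Eliminating c: 309594·(row 1) − 40818·(row 2) gives 33561936·m = 309594·128004 − 40818·970092 = 32055120, so m = 222605/233069.
Then c = (970092 − 40818·(222605/233069))/309594 = 700957/233069.

m = 0.96, c = 3.01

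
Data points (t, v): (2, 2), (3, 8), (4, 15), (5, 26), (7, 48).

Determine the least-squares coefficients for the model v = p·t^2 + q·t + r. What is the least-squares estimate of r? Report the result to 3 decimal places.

r = -6.231

Sums needed: Σt^2·t^2 = 3379, Σt^2·t = 567, Σt^2 = 103, Σt·t = 103, Σt = 21, Σ1 = 5.
Right-hand side: Σt^2·v = 3322, Σt·v = 554, Σv = 99.
XᵀX·[p, q, r]ᵀ = Xᵀv becomes [[3379, 567, 103]; [567, 103, 21]; [103, 21, 5]]·[p, q, r]ᵀ = [3322, 554, 99]ᵀ.
Row-reducing yields p = 1021/1358, q = 487/194, r = -4231/679.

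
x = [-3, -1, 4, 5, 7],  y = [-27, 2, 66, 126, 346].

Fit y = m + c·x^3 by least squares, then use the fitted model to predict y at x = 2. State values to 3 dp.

ŷ = 9.405

Compute the Gram sums: Σ1 = 5, Σx^3 = 504, Σx^3·x^3 = 138100.
And Σy = 513, Σx^3·y = 139379.
Normal equations: [[5, 504]; [504, 138100]]·[m, c]ᵀ = [513, 139379]ᵀ.
Δ = 5·138100 − 504² = 436484.
m = (513·138100 − 504·139379)/436484 = 149571/109121; c = (5·139379 − 504·513)/436484 = 438343/436484.
At x = 2: ŷ = (149571/109121)·(1) + (438343/436484)·(8) = 1026257/109121.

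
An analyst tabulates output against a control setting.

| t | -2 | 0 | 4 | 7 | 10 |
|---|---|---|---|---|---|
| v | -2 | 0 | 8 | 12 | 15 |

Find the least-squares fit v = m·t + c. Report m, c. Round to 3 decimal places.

With design matrix M, MᵀM = [[169, 19]; [19, 5]] and Mᵀv = [270, 33]ᵀ.
Determinant 169·5 − 19² = 484.
m = (270·5 − 19·33)/484 = 723/484; c = (169·33 − 19·270)/484 = 447/484.

m = 1.494, c = 0.924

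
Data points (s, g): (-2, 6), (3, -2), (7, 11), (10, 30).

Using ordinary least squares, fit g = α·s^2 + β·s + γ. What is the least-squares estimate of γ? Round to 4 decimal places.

Forming XᵀX = [[12498, 1362, 162]; [1362, 162, 18]; [162, 18, 4]] and Xᵀg = [3545, 359, 45]ᵀ gives XᵀX·[α, β, γ]ᵀ = Xᵀg.
Inverting the 3×3 Gram matrix, [α, β, γ]ᵀ = [6743/13368, -26867/13368, -75/557]ᵀ.

γ = -0.1346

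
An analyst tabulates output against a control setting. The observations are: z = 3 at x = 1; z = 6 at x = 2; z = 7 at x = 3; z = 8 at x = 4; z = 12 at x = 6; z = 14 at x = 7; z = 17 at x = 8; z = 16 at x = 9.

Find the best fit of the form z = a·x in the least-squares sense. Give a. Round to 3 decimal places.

From the data, Σx·x = 260.
Moment sums: Σx·z = 518.
Normal equations: [[260]]·[a]ᵀ = [518]ᵀ.
Hence a = 518 / 260 ≈ 1.99231.

a = 1.992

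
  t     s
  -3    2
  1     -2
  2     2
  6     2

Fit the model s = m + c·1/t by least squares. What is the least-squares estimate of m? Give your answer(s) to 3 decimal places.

m = 1.941

Sums needed: Σ1 = 4, Σ1/t = 4/3, Σ1/t·1/t = 25/18.
And Σs = 4, Σ1/t·s = -4/3.
Δ = 4·(25/18) − (4/3)² = 34/9.
m = (4·(25/18) − (4/3)·(-4/3))/(34/9) = 33/17; c = (4·(-4/3) − (4/3)·4)/(34/9) = -48/17.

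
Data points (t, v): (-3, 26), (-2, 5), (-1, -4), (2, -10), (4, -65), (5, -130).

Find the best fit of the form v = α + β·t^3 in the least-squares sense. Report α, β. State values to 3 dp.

α = -2.515, β = -1.012

Normal-equation sums: Σ1 = 6, Σt^3 = 161, Σt^3·t^3 = 20579.
Moment sums: Σv = -178, Σt^3·v = -21228.
Eliminating β: 20579·(row 1) − 161·(row 2) gives 97553·α = 20579·(-178) − 161·(-21228) = -245354, so α = -245354/97553.
Then β = ((-21228) − 161·(-245354/97553))/20579 = -98710/97553.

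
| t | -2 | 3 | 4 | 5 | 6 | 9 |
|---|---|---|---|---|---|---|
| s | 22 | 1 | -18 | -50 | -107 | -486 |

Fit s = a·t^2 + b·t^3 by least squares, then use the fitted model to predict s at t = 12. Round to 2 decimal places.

ŝ = -1297.25

AᵀA·[a, b]ᵀ = Aᵀs reads: 8835·a + 71185·b = -44659;  71185·a + 598611·b = -384957.
(Σt^2·t^2 = 8835, Σt^2·t^3 = 71185, Σt^3·t^3 = 598611, Σt^2·s = -44659, Σt^3·s = -384957.)
Eliminating b: 598611·(row 1) − 71185·(row 2) gives 221423960·a = 598611·(-44659) − 71185·(-384957) = 669795396, so a = 167448849/55355990.
Then b = ((-384957) − 71185·(167448849/55355990))/598611 = -11102209/11071198.
At t = 12: ŝ = (167448849/55355990)·(144) + (-11102209/11071198)·(1728) = -35905225752/27677995.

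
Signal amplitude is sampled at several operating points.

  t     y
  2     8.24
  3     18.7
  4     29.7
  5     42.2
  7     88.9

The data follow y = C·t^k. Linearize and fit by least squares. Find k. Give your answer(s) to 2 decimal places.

Linearized form: ln y = k·ln t + ln C. From the 5 transformed points,
Σln t = 6.7334, Σ(ln t)² = 9.9861, Σln y = 16.6586, Σln t·ln y = 24.1358.
Normal system: [[9.9861, 6.7334]; [6.7334, 5]]·[k, ln C]ᵀ = [24.1358, 16.6586]ᵀ.
Δ = 9.9861·5 − (6.7334)² = 4.5917; k = (24.1358·5 − 6.7334·16.6586)/4.5917 = 1.85332, ln C = (9.9861·16.6586 − 6.7334·24.1358)/4.5917 = 0.83589.

k = 1.85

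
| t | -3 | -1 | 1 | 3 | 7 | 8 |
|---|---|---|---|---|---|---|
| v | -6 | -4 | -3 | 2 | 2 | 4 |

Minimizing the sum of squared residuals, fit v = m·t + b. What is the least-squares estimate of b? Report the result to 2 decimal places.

b = -3.02

The normal equations are: 133·m + 15·b = 71;  15·m + 6·b = -5.
(Σt·t = 133, Σt = 15, Σ1 = 6, Σt·v = 71, Σv = -5.)
Eliminating b: 6·(row 1) − 15·(row 2) gives 573·m = 6·71 − 15·(-5) = 501, so m = 167/191.
Then b = ((-5) − 15·(167/191))/6 = -1730/573.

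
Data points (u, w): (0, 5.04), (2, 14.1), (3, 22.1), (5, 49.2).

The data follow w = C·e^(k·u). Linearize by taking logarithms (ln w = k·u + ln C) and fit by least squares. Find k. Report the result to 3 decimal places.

k = 0.455

Let Y = ln w. Fitting Y = k·u + ln C by least squares:
Σu = 10.0000, Σ(u)² = 38.0000, Σln w = 11.2551, Σu·ln w = 34.0586.
Equations: 38.0000·k + 10.0000·ln C = 34.0586;  10.0000·k + 4·ln C = 11.2551.
Solving (det = 52.0000): k = 0.45546, ln C = 1.67512.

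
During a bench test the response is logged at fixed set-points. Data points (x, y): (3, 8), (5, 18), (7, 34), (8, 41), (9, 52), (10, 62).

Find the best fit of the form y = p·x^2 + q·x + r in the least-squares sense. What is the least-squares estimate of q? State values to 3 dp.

q = 1.494

MᵀM·[p, q, r]ᵀ = Mᵀy reads: 23764·p + 2736·q + 328·r = 15224;  2736·p + 328·q + 42·r = 1768;  328·p + 42·q + 6·r = 215.
(Σx^2·x^2 = 23764, Σx^2·x = 2736, Σx^2 = 328, Σx·x = 328, Σx = 42, Σ1 = 6, Σx^2·y = 15224, Σx·y = 1768, Σy = 215.)
Solving the 3×3 system (Gaussian elimination) gives p = 856/1775, q = 1061/710, r = -1758/1775.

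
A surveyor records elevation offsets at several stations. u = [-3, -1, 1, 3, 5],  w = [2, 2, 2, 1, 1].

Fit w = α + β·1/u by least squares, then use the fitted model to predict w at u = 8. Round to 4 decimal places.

ŵ = 1.5829

The normal system XᵀX·[α, β]ᵀ = Xᵀw is [[5, 1/5]; [1/5, 509/225]]·[α, β]ᵀ = [8, -2/15]ᵀ.
Δ = 5·(509/225) − (1/5)² = 2536/225.
α = (8·(509/225) − (1/5)·(-2/15))/(2536/225) = 2039/1268; β = (5·(-2/15) − (1/5)·8)/(2536/225) = -255/1268.
At u = 8: ŵ = (2039/1268)·(1) + (-255/1268)·(1/8) = 16057/10144.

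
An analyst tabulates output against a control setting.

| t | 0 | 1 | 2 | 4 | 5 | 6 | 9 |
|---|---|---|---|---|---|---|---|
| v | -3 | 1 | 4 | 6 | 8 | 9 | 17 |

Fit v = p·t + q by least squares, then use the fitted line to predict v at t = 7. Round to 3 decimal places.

From the data, Σt·t = 163, Σt = 27, Σ1 = 7.
Right-hand side: Σt·v = 280, Σv = 42.
AᵀA·[p, q]ᵀ = Aᵀv becomes [[163, 27]; [27, 7]]·[p, q]ᵀ = [280, 42]ᵀ.
Δ = 163·7 − 27² = 412.
p = (280·7 − 27·42)/412 = 413/206; q = (163·42 − 27·280)/412 = -357/206.
At t = 7: v̂ = (413/206)·(7) + (-357/206)·(1) = 1267/103.

v̂ = 12.301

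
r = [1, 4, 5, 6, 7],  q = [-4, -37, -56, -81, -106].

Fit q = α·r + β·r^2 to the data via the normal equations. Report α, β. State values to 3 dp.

α = -1.546, β = -1.954

AᵀA·[α, β]ᵀ = Aᵀq reads: 127·α + 749·β = -1660;  749·α + 4579·β = -10106.
Eliminating β: 4579·(row 1) − 749·(row 2) gives 20532·α = 4579·(-1660) − 749·(-10106) = -31746, so α = -5291/3422.
Then β = ((-10106) − 749·(-5291/3422))/4579 = -6687/3422.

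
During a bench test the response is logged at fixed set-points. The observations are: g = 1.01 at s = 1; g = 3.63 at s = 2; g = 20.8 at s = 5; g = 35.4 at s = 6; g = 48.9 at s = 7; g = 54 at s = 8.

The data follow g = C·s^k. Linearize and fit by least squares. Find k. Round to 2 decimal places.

Let Y = ln g. Fitting Y = k·ln s + ln C by least squares:
Over the data: Σln s = 8.1197, Σ(ln s)² = 14.3918, Σln g = 15.7796, Σln s·ln g = 28.0329.
Normal system: [[14.3918, 8.1197]; [8.1197, 6]]·[k, ln C]ᵀ = [28.0329, 15.7796]ᵀ.
Solving (det = 20.4213): k = 1.96226, ln C = -0.02555.

k = 1.96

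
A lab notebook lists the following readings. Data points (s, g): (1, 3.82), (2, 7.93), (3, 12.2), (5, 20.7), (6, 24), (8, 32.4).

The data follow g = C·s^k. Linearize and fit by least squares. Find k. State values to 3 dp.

k = 1.028

With ln gᵢ as the transformed response and ln sᵢ as the regressor:
XᵀX = [[11.8122, 7.2724]; [7.2724, 6]], rhs = [21.9871, 15.5987]ᵀ  (here Σln s = 7.2724, Σ(ln s)² = 11.8122, Σln g = 15.5987, Σln s·ln g = 21.9871).
Δ = 11.8122·6 − (7.2724)² = 17.9853; k = (21.9871·6 − 7.2724·15.5987)/17.9853 = 1.02767, ln C = (11.8122·15.5987 − 7.2724·21.9871)/17.9853 = 1.35418.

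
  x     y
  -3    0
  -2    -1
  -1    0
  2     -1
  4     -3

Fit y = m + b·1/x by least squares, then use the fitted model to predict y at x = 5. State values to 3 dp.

Compute the Gram sums: Σ1 = 5, Σ1/x = -13/12, Σ1/x·1/x = 241/144.
Moment sums: Σy = -5, Σ1/x·y = -3/4.
AᵀA·[m, b]ᵀ = Aᵀy becomes [[5, -13/12]; [-13/12, 241/144]]·[m, b]ᵀ = [-5, -3/4]ᵀ.
det = 5·(241/144) − (-13/12)² = 259/36.
m = ((-5)·(241/144) − (-13/12)·(-3/4))/(259/36) = -661/518; b = (5·(-3/4) − (-13/12)·(-5))/(259/36) = -330/259.
At x = 5: ŷ = (-661/518)·(1) + (-330/259)·(1/5) = -793/518.

ŷ = -1.531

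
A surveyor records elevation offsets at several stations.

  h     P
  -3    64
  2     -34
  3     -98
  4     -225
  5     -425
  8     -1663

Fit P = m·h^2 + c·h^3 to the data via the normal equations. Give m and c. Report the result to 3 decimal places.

m = -1.995, c = -2.999

Entries of MᵀM: Σh^2·h^2 = 5155, Σh^2·h^3 = 36949, Σh^3·h^3 = 283387.
Moment sums: Σh^2·P = -121099, Σh^3·P = -923627.
MᵀM·[m, c]ᵀ = MᵀP becomes [[5155, 36949]; [36949, 283387]]·[m, c]ᵀ = [-121099, -923627]ᵀ.
det = 5155·283387 − 36949² = 95631384.
m = ((-121099)·283387 − 36949·(-923627))/95631384 = -95394145/47815692; c = (5155·(-923627) − 36949·(-121099))/95631384 = -143405117/47815692.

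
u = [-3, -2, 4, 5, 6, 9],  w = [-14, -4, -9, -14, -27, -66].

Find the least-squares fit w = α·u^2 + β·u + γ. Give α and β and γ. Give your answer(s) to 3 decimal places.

Forming MᵀM = [[8835, 1099, 171]; [1099, 171, 19]; [171, 19, 6]] and Mᵀw = [-6954, -812, -134]ᵀ gives MᵀM·[α, β, γ]ᵀ = Mᵀw.
Solving the 3×3 system (Gaussian elimination) gives α = -78803/76956, β = 212021/128260, γ = 14132/8745.

α = -1.024, β = 1.653, γ = 1.616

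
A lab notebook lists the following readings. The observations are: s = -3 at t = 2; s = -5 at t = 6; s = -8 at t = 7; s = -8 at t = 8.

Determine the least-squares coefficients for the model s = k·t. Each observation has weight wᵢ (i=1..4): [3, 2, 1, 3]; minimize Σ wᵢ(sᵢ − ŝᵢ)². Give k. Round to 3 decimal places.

k = -1.003

With design matrix A, AᵀWA = [[325]] and AᵀWs = [-326]ᵀ.
k = (-326)/325 = -1.00308.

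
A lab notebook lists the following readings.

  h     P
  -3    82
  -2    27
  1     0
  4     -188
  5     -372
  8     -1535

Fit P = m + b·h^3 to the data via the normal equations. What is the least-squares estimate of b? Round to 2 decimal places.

Entries of AᵀA: Σ1 = 6, Σh^3 = 667, Σh^3·h^3 = 282659.
Moment sums: ΣP = -1986, Σh^3·P = -846882.
Normal equations: [[6, 667]; [667, 282659]]·[m, b]ᵀ = [-1986, -846882]ᵀ.
Δ = 6·282659 − 667² = 1251065.
m = ((-1986)·282659 − 667·(-846882))/1251065 = 701904/250213; b = (6·(-846882) − 667·(-1986))/1251065 = -751326/250213.

b = -3.00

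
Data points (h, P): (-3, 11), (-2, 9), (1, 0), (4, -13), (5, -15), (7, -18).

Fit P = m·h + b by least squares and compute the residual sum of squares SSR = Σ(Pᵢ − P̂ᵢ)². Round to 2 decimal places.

Forming AᵀA = [[104, 12]; [12, 6]] and AᵀP = [-304, -26]ᵀ gives AᵀA·[m, b]ᵀ = AᵀP.
det = 104·6 − 12² = 480.
m = ((-304)·6 − 12·(-26))/480 = -63/20; b = (104·(-26) − 12·(-304))/480 = 59/30.
Residuals: -5/12, 11/15, 71/60, -71/30, -73/60, 25/12; SSR = 203/15.

SSR = 13.53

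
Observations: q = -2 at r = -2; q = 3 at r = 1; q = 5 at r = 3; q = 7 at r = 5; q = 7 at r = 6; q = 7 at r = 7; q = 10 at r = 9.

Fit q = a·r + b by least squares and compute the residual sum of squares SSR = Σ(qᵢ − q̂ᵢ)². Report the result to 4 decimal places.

With design matrix X, XᵀX = [[205, 29]; [29, 7]] and Xᵀq = [238, 37]ᵀ.
Determinant 205·7 − 29² = 594.
a = (238·7 − 29·37)/594 = 593/594; b = (205·37 − 29·238)/594 = 683/594.
Residuals: -685/594, 23/27, 254/297, 85/99, -83/594, -338/297, -40/297; SSR = 2885/594.

SSR = 4.8569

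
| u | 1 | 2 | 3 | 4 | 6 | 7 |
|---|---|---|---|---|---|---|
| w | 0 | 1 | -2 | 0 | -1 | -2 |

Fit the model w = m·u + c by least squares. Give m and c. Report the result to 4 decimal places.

The normal system XᵀX·[m, c]ᵀ = Xᵀw is [[115, 23]; [23, 6]]·[m, c]ᵀ = [-24, -4]ᵀ.
det = 115·6 − 23² = 161.
m = ((-24)·6 − 23·(-4))/161 = -52/161; c = (115·(-4) − 23·(-24))/161 = 4/7.

m = -0.3230, c = 0.5714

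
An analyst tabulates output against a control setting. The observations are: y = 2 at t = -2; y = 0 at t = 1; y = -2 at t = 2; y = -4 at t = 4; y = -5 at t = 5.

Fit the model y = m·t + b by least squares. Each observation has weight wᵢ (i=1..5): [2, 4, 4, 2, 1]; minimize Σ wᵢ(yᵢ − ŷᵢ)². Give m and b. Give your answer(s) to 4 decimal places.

m = -1.0482, b = 0.3855

Normal-equation sums: Σwᵢ·t·t = 85, Σwᵢ·t = 21, Σwᵢ·1 = 13.
Right-hand side: Σwᵢ·t·y = -81, Σwᵢ·y = -17.
AᵀWA·[m, b]ᵀ = AᵀWy becomes [[85, 21]; [21, 13]]·[m, b]ᵀ = [-81, -17]ᵀ.
det = 85·13 − 21² = 664.
m = ((-81)·13 − 21·(-17))/664 = -87/83; b = (85·(-17) − 21·(-81))/664 = 32/83.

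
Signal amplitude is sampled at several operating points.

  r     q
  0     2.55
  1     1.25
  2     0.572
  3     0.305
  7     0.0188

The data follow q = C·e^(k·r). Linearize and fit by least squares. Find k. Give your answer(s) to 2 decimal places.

Taking logs, ln q = k·r + ln C, so regress ln q on r.
AᵀA = [[63.0000, 13.0000]; [13.0000, 5]], rhs = [-32.2737, -4.5607]ᵀ  (here Σr = 13.0000, Σ(r)² = 63.0000, Σln q = -4.5607, Σr·ln q = -32.2737).
Slope k = (n·Σr·ln q − Σr·Σln q)/(n·Σ(r)² − (Σr)²) = (5·-32.2737 − 13.0000·-4.5607)/146.0000 = -0.69917; ln C = (Σln q − k·Σr)/n = 0.90570.

k = -0.70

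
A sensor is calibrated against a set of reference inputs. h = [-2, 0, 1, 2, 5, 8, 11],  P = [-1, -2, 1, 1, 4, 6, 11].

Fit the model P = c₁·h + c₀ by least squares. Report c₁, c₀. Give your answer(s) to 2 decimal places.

With design matrix M, MᵀM = [[219, 25]; [25, 7]] and MᵀP = [194, 20]ᵀ.
det = 219·7 − 25² = 908.
c₁ = (194·7 − 25·20)/908 = 429/454; c₀ = (219·20 − 25·194)/908 = -235/454.

c₁ = 0.94, c₀ = -0.52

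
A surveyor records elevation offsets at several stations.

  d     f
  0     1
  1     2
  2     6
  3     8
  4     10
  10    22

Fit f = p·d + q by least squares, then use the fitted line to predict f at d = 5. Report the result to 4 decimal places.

f̂ = 11.7105

With design matrix A, AᵀA = [[130, 20]; [20, 6]] and Aᵀf = [298, 49]ᵀ.
Eliminating q: 6·(row 1) − 20·(row 2) gives 380·p = 6·298 − 20·49 = 808, so p = 202/95.
Then q = (49 − 20·(202/95))/6 = 41/38.
At d = 5: f̂ = (202/95)·(5) + (41/38)·(1) = 445/38.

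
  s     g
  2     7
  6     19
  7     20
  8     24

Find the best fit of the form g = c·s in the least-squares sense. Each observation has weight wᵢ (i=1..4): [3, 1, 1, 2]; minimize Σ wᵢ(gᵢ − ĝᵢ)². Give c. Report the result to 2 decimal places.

c = 3.02

The normal equations are: 225·c = 680.
Hence c = 680 / 225 ≈ 3.02222.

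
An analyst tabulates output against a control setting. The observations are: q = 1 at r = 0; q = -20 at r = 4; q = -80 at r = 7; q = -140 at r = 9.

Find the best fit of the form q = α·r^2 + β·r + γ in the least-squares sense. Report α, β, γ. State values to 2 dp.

XᵀX·[α, β, γ]ᵀ = Xᵀq reads: 9218·α + 1136·β + 146·γ = -15580;  1136·α + 146·β + 20·γ = -1900;  146·α + 20·β + 4·γ = -239.
Row-reducing yields α = -3241/1562, β = 2333/781, γ = 1637/1562.

α = -2.07, β = 2.99, γ = 1.05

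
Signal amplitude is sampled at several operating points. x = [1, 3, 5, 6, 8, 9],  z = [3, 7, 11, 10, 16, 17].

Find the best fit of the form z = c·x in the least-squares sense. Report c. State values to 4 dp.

Compute the Gram sums: Σx·x = 216.
Moment sums: Σx·z = 420.
Hence c = 420 / 216 ≈ 1.94444.

c = 1.9444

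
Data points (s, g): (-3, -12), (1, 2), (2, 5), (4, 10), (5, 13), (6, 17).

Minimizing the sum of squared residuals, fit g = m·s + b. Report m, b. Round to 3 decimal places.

Entries of XᵀX: Σs·s = 91, Σs = 15, Σ1 = 6.
For Xᵀg: Σs·g = 255, Σg = 35.
XᵀX·[m, b]ᵀ = Xᵀg becomes [[91, 15]; [15, 6]]·[m, b]ᵀ = [255, 35]ᵀ.
Eliminating b: 6·(row 1) − 15·(row 2) gives 321·m = 6·255 − 15·35 = 1005, so m = 335/107.
Then b = (35 − 15·(335/107))/6 = -640/321.

m = 3.131, b = -1.994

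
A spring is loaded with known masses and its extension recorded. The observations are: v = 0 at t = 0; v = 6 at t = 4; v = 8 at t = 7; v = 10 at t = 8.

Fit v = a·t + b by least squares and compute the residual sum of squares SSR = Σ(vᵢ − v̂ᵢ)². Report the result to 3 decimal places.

Forming XᵀX = [[129, 19]; [19, 4]] and Xᵀv = [160, 24]ᵀ gives XᵀX·[a, b]ᵀ = Xᵀv.
Eliminating b: 4·(row 1) − 19·(row 2) gives 155·a = 4·160 − 19·24 = 184, so a = 184/155.
Then b = (24 − 19·(184/155))/4 = 56/155.
Residuals: -56/155, 138/155, -104/155, 22/155; SSR = 216/155.

SSR = 1.394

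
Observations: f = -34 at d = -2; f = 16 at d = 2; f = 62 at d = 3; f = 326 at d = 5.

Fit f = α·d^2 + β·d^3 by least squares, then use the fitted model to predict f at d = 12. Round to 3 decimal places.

f̂ = 4972.216

Setting ∂/∂α … = 0 gives: 738·α + 3368·β = 8636;  3368·α + 16482·β = 42824.
(Σd^2·d^2 = 738, Σd^2·d^3 = 3368, Σd^3·d^3 = 16482, Σd^2·f = 8636, Σd^3·f = 42824.)
Eliminating β: 16482·(row 1) − 3368·(row 2) gives 820292·α = 16482·8636 − 3368·42824 = -1892680, so α = -473170/205073.
Then β = (42824 − 3368·(-473170/205073))/16482 = 629516/205073.
At d = 12: f̂ = (-473170/205073)·(144) + (629516/205073)·(1728) = 1019667168/205073.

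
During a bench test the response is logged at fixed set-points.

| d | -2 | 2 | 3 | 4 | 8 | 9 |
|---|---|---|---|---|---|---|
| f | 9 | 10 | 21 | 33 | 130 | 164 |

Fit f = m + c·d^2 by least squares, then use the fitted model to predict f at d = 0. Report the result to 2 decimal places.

Setting ∂/∂m … = 0 gives: 6·m + 178·c = 367;  178·m + 11026·c = 22397.
Eliminating c: 11026·(row 1) − 178·(row 2) gives 34472·m = 11026·367 − 178·22397 = 59876, so m = 14969/8618.
Then c = (22397 − 178·(14969/8618))/11026 = 8632/4309.
At d = 0: f̂ = (14969/8618)·(1) + (8632/4309)·(0) = 14969/8618.

f̂ = 1.74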